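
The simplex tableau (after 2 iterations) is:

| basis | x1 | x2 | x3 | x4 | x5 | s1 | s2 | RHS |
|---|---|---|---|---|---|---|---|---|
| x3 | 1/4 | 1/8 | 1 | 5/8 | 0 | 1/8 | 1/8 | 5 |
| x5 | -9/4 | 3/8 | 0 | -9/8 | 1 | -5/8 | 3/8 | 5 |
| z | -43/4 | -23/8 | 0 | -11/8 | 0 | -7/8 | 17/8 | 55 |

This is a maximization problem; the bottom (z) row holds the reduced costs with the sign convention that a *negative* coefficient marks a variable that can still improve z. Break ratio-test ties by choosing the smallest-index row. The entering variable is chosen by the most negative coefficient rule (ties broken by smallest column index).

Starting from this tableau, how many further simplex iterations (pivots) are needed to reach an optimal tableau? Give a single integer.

1

pivot: x1 in, x3 out → z = 270
No improving column remains; optimal.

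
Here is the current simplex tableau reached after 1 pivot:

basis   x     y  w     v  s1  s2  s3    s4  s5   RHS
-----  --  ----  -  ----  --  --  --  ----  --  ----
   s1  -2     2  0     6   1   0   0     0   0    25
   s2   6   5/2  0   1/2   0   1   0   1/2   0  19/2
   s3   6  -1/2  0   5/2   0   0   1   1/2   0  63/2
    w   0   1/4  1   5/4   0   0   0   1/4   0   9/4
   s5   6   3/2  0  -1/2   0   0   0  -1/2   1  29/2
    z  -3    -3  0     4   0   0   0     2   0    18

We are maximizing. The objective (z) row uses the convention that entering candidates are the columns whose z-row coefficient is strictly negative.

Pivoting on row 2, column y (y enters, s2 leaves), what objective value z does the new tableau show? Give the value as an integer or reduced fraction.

Minimum ratio for y: (19/2)/(5/2) = 19/5.
z changes by −(z-row coeff of y)·ratio = −(-3)·(19/5) = 57/5.
New z = 18 + (57/5) = 147/5.

147/5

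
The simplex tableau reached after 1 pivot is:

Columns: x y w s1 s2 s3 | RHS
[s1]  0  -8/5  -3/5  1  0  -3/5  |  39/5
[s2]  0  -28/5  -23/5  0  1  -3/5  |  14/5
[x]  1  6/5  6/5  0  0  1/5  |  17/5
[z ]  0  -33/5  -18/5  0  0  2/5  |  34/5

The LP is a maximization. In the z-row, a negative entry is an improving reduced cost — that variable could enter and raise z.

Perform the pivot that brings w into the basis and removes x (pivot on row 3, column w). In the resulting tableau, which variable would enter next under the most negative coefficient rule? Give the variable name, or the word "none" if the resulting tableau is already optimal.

Pivot element 6/5. New z-row = old z-row − (-18/5)·(row 3/(6/5)).
Updated z-row coefficients: x: 3, y: -3, w: 0, s1: 0, s2: 0, s3: 1.
The most negative is -3 in column y, so y would enter next.

y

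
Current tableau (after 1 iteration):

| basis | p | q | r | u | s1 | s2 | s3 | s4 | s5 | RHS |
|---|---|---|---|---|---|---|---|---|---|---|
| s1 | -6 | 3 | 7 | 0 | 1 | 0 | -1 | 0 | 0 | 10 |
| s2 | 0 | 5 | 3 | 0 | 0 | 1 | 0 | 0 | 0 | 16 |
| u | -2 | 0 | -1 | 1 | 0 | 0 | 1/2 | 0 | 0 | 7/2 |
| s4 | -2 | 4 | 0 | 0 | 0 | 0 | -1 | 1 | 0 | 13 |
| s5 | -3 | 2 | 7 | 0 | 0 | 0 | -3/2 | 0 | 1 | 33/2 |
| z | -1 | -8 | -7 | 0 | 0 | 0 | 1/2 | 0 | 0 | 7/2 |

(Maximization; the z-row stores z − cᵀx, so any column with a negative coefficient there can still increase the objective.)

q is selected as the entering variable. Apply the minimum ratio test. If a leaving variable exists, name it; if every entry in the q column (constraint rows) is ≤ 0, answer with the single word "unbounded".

s2

Ratios: row 1 (s1): 10/3 = 10/3; row 2 (s2): 16/5 = 16/5; row 3 (u): entry 0 ≤ 0, skip; row 4 (s4): 13/4 = 13/4; row 5 (s5): (33/2)/2 = 33/4.
Minimum ratio is in the s2 row, so s2 leaves.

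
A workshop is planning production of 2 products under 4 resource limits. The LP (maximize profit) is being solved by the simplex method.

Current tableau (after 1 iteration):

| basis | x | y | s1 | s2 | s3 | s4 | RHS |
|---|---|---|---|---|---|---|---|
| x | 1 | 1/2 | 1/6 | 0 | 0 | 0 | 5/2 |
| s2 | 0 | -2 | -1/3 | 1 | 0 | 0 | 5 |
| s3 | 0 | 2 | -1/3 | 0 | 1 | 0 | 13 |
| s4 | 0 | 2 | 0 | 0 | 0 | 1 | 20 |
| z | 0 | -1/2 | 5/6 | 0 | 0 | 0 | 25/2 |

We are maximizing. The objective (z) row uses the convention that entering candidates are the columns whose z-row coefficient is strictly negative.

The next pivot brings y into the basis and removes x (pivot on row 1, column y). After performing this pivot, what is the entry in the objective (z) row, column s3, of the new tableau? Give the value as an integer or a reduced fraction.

0

Pivot element is row 1, column y: 1/2.
Normalize row 1: new (row 1, s3) = 0/(1/2) = 0.
z-row ← z-row − (-1/2)·(new row 1): 0 − (-1/2)·0 = 0.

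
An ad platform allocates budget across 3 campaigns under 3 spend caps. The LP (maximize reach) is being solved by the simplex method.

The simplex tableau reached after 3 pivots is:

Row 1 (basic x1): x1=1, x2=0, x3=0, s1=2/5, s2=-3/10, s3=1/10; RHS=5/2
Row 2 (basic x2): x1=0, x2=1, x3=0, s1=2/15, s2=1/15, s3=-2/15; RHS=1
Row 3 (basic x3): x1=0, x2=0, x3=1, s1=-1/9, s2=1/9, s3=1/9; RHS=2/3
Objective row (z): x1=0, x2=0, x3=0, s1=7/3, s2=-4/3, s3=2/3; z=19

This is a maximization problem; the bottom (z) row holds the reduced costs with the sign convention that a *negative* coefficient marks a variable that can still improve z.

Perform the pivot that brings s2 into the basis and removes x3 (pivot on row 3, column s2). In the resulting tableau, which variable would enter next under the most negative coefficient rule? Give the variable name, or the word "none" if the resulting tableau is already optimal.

none

Pivot element 1/9. New z-row = old z-row − (-4/3)·(row 3/(1/9)).
Updated z-row coefficients: x1: 0, x2: 0, x3: 12, s1: 1, s2: 0, s3: 2.
No coefficient is strictly negative; the tableau after this pivot is optimal.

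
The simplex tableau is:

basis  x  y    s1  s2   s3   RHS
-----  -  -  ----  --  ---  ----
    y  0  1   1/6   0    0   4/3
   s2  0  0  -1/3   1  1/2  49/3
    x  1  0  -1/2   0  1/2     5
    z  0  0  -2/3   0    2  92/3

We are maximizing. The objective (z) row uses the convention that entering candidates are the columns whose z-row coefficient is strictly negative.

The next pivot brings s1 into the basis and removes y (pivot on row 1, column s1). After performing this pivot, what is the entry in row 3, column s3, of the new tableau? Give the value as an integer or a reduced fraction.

Pivot element is row 1, column s1: 1/6.
Normalize row 1: new (row 1, s3) = 0/(1/6) = 0.
row 3 ← row 3 − (-1/2)·(new row 1): 1/2 − (-1/2)·0 = 1/2.

1/2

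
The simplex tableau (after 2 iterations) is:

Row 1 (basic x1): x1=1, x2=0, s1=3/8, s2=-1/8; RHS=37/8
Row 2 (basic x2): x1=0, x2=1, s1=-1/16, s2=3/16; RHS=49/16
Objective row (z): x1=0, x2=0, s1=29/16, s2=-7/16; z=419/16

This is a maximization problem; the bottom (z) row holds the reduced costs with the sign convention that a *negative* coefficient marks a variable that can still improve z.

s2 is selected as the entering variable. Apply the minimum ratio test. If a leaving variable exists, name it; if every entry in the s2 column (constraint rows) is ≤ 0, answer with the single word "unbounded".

x2

Ratios: row 1 (x1): entry -1/8 ≤ 0, skip; row 2 (x2): (49/16)/(3/16) = 49/3.
Minimum ratio is in the x2 row, so x2 leaves.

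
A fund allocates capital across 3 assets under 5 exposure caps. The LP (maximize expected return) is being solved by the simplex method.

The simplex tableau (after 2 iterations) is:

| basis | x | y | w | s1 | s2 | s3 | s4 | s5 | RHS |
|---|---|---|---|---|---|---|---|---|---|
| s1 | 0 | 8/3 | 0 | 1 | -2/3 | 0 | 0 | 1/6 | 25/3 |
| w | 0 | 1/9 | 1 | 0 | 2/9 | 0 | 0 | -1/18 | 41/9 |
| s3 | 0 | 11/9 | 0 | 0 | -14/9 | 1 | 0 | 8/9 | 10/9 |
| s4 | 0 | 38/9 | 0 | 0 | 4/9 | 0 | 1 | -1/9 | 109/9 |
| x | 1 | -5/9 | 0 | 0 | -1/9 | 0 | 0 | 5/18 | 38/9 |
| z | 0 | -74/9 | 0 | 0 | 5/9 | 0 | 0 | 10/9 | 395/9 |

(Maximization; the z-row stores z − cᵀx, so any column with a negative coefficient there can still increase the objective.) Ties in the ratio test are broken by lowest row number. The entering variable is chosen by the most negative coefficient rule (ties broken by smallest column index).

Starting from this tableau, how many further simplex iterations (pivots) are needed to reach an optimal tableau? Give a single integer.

pivot: y in, s3 out → z = 565/11
pivot: s2 in, s4 out → z = 4189/64
No improving column remains; optimal.

2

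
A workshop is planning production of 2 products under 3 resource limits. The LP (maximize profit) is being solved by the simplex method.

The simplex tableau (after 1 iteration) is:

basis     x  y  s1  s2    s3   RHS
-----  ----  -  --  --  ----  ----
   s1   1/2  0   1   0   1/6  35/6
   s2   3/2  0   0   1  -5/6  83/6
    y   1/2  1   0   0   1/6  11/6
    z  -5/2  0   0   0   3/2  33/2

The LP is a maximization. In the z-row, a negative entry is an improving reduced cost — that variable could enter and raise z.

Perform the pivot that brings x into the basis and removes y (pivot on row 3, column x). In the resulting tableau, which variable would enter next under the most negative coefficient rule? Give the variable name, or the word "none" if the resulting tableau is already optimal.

Pivot element 1/2. New z-row = old z-row − (-5/2)·(row 3/(1/2)).
Updated z-row coefficients: x: 0, y: 5, s1: 0, s2: 0, s3: 7/3.
No coefficient is strictly negative; the tableau after this pivot is optimal.

none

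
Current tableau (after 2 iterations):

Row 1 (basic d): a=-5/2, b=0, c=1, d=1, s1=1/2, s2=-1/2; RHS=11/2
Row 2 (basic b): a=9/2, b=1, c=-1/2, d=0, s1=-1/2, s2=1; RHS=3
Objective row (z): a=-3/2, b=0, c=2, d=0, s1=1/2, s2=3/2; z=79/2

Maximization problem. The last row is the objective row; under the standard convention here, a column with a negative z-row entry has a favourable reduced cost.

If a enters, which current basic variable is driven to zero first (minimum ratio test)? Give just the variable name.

b

Ratios: row 1 (d): entry -5/2 ≤ 0, skip; row 2 (b): 3/(9/2) = 2/3.
Minimum ratio 2/3 is in the b row, so b leaves.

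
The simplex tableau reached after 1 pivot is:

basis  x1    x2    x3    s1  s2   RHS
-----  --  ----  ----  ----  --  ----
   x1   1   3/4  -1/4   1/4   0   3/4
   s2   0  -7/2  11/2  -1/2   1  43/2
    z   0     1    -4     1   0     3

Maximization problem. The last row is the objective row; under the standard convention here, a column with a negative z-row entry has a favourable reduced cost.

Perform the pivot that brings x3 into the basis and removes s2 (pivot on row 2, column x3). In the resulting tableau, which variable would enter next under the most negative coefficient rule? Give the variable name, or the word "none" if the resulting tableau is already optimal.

Pivot element 11/2. New z-row = old z-row − (-4)·(row 2/(11/2)).
Updated z-row coefficients: x1: 0, x2: -17/11, x3: 0, s1: 7/11, s2: 8/11.
The most negative is -17/11 in column x2, so x2 would enter next.

x2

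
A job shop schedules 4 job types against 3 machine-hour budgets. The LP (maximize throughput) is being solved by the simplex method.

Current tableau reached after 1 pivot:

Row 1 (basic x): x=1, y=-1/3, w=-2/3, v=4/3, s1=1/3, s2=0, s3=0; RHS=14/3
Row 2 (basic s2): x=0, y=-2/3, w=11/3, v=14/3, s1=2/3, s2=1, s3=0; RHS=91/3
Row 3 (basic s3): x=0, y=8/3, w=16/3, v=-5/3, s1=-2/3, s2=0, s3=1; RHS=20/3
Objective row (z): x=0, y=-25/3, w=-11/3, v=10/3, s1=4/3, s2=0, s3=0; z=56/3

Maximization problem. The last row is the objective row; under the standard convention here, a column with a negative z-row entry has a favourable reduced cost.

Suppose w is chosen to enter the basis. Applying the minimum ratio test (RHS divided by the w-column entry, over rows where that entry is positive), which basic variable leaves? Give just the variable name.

Ratios: row 1 (x): entry -2/3 ≤ 0, skip; row 2 (s2): (91/3)/(11/3) = 91/11; row 3 (s3): (20/3)/(16/3) = 5/4.
Minimum ratio 5/4 is in the s3 row, so s3 leaves.

s3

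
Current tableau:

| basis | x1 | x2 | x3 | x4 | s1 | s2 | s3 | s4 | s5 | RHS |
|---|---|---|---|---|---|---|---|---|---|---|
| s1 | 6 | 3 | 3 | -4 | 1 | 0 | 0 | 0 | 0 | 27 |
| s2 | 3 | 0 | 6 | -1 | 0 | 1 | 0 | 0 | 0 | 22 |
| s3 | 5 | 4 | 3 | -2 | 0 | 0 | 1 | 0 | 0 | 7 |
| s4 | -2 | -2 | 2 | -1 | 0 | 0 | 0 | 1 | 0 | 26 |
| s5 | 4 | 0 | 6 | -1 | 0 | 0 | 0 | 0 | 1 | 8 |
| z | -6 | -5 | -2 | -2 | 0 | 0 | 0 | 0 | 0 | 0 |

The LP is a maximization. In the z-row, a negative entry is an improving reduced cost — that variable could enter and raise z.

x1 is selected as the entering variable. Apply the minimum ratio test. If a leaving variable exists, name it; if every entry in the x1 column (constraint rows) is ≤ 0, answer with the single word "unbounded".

s3

Ratios: row 1 (s1): 27/6 = 9/2; row 2 (s2): 22/3 = 22/3; row 3 (s3): 7/5 = 7/5; row 4 (s4): entry -2 ≤ 0, skip; row 5 (s5): 8/4 = 2.
Minimum ratio is in the s3 row, so s3 leaves.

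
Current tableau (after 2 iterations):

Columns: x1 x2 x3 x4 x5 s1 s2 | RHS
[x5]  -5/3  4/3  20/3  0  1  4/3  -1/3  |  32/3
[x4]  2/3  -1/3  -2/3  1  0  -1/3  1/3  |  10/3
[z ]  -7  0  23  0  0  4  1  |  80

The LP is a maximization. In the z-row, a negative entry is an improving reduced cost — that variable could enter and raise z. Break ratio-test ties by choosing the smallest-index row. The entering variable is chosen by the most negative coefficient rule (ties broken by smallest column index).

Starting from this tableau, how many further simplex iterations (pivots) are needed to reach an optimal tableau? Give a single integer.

2

pivot: x1 in, x4 out → z = 115
pivot: x2 in, x5 out → z = 248
No improving column remains; optimal.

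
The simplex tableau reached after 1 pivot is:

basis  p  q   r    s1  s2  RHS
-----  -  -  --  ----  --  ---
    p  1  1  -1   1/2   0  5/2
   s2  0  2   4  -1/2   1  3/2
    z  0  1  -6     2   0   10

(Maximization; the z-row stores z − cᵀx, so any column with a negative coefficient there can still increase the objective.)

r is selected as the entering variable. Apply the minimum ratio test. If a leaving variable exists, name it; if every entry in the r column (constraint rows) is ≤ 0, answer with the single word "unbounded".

s2

Ratios: row 1 (p): entry -1 ≤ 0, skip; row 2 (s2): (3/2)/4 = 3/8.
Minimum ratio is in the s2 row, so s2 leaves.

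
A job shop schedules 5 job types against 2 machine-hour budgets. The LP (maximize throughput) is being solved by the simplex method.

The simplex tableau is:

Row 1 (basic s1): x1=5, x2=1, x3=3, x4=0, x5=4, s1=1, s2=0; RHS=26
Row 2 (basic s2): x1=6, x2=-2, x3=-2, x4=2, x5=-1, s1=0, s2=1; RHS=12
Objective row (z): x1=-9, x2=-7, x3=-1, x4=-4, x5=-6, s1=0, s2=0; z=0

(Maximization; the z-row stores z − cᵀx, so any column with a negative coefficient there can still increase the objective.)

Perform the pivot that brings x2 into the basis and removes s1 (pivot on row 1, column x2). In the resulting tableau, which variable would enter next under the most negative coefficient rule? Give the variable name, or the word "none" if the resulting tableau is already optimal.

Pivot element 1. New z-row = old z-row − (-7)·(row 1/1).
Updated z-row coefficients: x1: 26, x2: 0, x3: 20, x4: -4, x5: 22, s1: 7, s2: 0.
The most negative is -4 in column x4, so x4 would enter next.

x4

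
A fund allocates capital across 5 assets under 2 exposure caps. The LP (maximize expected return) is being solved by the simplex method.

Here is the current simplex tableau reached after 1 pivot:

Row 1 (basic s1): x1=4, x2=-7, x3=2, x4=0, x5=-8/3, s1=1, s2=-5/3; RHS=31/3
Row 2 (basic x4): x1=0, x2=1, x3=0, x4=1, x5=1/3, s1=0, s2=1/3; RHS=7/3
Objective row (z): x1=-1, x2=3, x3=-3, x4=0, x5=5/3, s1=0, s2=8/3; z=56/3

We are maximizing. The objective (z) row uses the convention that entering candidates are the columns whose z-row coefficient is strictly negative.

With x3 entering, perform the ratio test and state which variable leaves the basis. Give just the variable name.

Ratios: row 1 (s1): (31/3)/2 = 31/6; row 2 (x4): entry 0 ≤ 0, skip.
Minimum ratio 31/6 is in the s1 row, so s1 leaves.

s1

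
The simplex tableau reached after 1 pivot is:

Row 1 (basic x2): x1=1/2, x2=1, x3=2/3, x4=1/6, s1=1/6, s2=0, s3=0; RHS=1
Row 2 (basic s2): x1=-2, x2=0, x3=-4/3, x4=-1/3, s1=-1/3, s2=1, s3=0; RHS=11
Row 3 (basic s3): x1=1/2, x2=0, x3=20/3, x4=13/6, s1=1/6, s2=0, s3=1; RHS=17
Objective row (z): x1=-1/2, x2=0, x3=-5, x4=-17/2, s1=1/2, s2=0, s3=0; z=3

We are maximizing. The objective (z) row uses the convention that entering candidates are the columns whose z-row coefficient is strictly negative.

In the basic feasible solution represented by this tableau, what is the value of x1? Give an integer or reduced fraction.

0

x1 is nonbasic (not in the basis column), so its value in the current BFS is 0.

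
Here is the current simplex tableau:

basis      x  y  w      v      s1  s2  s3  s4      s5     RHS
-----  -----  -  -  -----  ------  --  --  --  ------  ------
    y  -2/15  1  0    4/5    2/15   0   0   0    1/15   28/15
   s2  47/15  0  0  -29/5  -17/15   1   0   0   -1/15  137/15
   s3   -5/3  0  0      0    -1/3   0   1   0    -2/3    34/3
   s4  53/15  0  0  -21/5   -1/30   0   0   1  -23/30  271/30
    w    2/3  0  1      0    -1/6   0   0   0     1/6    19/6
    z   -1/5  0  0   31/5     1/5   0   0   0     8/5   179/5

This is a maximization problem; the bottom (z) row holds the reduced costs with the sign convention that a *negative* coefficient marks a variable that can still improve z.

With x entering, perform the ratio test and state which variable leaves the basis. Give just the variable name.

Ratios: row 1 (y): entry -2/15 ≤ 0, skip; row 2 (s2): (137/15)/(47/15) = 137/47; row 3 (s3): entry -5/3 ≤ 0, skip; row 4 (s4): (271/30)/(53/15) = 271/106; row 5 (w): (19/6)/(2/3) = 19/4.
Minimum ratio 271/106 is in the s4 row, so s4 leaves.

s4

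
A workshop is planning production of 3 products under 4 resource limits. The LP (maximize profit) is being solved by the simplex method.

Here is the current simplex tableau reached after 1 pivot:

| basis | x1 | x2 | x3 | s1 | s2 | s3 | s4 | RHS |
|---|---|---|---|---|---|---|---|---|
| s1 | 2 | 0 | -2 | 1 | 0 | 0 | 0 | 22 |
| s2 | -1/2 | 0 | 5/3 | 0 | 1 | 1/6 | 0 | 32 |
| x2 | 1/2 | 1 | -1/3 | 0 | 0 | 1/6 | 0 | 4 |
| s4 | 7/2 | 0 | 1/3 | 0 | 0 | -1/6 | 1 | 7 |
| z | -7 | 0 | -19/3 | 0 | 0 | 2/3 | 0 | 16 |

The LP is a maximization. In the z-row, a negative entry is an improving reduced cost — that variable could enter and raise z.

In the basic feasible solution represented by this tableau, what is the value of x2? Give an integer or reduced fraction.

x2 is basic (row 3); its value is the RHS of that row: 4.

4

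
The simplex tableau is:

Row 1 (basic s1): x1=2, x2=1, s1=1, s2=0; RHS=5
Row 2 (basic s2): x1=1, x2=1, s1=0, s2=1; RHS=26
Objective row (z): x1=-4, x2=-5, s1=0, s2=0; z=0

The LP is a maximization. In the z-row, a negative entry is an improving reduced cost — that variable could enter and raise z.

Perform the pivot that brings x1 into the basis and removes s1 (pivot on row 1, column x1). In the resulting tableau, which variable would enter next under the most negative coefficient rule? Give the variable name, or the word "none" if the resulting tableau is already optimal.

Pivot element 2. New z-row = old z-row − (-4)·(row 1/2).
Updated z-row coefficients: x1: 0, x2: -3, s1: 2, s2: 0.
The most negative is -3 in column x2, so x2 would enter next.

x2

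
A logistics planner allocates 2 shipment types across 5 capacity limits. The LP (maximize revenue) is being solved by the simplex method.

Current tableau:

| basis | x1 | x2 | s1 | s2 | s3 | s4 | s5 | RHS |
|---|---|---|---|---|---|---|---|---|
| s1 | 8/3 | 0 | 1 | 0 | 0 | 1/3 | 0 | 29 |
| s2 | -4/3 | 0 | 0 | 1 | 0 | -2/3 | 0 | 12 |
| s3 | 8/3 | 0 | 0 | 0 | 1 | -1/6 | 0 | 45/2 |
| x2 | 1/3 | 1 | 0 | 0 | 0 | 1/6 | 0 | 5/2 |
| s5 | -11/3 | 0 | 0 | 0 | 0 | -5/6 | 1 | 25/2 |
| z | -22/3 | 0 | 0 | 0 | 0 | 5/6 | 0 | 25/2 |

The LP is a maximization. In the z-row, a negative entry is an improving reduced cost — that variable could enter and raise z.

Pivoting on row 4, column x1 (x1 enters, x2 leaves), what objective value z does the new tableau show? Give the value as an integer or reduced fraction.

Minimum ratio for x1: (5/2)/(1/3) = 15/2.
z changes by −(z-row coeff of x1)·ratio = −(-22/3)·(15/2) = 55.
New z = 25/2 + 55 = 135/2.

135/2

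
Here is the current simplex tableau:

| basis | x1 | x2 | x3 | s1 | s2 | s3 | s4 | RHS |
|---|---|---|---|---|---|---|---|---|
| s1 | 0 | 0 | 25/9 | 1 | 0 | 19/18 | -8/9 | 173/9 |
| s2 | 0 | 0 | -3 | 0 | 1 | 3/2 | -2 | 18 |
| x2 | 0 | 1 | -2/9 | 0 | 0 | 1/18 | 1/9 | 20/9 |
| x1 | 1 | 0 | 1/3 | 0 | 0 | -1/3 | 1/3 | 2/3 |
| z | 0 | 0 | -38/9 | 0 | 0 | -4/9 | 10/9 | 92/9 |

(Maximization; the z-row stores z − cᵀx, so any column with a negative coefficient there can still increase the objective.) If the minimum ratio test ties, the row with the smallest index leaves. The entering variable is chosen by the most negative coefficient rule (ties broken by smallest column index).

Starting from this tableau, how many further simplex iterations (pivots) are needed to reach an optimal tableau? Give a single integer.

2

pivot: x3 in, x1 out → z = 56/3
pivot: s3 in, s1 out → z = 812/23
No improving column remains; optimal.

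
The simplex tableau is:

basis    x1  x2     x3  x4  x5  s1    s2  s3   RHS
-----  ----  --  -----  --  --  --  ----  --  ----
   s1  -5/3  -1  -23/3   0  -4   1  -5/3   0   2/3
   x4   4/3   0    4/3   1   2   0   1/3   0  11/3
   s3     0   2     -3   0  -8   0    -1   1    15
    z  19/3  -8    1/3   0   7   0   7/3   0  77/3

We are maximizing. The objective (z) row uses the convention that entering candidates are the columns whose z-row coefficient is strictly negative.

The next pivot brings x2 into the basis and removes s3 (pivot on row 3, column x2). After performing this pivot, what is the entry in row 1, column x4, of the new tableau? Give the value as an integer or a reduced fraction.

0

Pivot element is row 3, column x2: 2.
Normalize row 3: new (row 3, x4) = 0/2 = 0.
row 1 ← row 1 − (-1)·(new row 3): 0 − (-1)·0 = 0.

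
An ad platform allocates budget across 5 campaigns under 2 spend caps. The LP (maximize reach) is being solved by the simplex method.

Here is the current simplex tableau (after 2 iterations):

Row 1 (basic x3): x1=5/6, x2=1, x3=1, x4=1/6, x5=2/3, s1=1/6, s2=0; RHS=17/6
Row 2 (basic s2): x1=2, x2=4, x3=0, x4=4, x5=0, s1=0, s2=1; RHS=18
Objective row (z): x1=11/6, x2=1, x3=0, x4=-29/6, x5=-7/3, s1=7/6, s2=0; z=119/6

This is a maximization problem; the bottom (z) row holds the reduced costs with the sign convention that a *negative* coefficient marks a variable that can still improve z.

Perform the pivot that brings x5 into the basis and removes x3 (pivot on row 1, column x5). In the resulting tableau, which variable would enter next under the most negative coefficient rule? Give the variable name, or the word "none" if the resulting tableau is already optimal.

Pivot element 2/3. New z-row = old z-row − (-7/3)·(row 1/(2/3)).
Updated z-row coefficients: x1: 19/4, x2: 9/2, x3: 7/2, x4: -17/4, x5: 0, s1: 7/4, s2: 0.
The most negative is -17/4 in column x4, so x4 would enter next.

x4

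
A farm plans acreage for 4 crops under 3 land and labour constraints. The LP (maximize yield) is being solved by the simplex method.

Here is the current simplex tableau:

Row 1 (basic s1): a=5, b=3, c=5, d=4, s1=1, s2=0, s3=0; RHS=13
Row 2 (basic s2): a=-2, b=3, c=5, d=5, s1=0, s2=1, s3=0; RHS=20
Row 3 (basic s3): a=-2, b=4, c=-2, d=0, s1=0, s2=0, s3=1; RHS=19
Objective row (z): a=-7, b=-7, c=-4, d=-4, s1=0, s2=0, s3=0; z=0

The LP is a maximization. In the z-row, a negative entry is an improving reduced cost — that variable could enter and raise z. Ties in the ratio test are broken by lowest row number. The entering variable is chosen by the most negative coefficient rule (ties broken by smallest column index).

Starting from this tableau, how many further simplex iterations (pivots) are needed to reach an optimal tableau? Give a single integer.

2

pivot: a in, s1 out → z = 91/5
pivot: b in, a out → z = 91/3
No improving column remains; optimal.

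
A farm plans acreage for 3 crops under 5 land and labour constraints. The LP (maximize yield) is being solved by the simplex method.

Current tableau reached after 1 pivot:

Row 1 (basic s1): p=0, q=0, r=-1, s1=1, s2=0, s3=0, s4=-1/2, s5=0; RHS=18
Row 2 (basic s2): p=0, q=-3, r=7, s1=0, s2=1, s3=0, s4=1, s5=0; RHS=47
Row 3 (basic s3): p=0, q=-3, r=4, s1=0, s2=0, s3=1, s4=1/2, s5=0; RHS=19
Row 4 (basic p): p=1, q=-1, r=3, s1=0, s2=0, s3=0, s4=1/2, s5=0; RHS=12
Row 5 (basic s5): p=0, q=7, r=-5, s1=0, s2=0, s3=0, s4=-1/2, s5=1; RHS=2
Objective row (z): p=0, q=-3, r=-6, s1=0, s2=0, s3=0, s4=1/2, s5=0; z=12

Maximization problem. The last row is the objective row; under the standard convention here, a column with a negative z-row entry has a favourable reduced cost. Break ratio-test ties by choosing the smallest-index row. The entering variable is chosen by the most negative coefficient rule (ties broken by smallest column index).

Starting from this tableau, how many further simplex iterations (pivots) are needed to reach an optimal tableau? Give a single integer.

2

pivot: r in, p out → z = 36
pivot: q in, s5 out → z = 453/8
No improving column remains; optimal.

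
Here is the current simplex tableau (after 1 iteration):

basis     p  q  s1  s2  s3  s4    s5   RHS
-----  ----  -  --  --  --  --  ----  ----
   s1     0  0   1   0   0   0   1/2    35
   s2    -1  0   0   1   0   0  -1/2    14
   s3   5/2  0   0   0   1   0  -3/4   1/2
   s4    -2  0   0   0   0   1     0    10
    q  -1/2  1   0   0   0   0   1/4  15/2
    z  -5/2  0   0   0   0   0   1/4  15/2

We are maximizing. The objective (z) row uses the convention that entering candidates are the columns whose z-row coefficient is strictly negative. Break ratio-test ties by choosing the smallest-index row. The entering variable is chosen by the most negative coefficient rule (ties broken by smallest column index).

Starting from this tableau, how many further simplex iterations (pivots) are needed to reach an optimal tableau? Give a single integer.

2

pivot: p in, s3 out → z = 8
pivot: s5 in, s1 out → z = 43
No improving column remains; optimal.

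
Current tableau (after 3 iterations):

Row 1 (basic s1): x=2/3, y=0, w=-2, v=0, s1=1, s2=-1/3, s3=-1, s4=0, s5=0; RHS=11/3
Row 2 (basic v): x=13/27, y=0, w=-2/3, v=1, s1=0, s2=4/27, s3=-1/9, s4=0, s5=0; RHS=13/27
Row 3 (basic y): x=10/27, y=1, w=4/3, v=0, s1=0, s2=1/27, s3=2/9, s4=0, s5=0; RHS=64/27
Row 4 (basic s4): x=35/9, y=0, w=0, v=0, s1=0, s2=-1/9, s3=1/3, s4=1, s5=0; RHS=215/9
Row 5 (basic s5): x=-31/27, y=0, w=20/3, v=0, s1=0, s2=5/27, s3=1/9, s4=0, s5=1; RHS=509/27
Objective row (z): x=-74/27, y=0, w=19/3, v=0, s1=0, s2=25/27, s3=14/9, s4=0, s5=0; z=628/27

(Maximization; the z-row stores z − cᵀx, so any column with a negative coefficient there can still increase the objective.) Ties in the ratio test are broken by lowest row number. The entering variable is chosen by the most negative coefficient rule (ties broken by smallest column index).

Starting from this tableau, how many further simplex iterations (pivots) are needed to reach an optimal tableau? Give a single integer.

1

pivot: x in, v out → z = 26
No improving column remains; optimal.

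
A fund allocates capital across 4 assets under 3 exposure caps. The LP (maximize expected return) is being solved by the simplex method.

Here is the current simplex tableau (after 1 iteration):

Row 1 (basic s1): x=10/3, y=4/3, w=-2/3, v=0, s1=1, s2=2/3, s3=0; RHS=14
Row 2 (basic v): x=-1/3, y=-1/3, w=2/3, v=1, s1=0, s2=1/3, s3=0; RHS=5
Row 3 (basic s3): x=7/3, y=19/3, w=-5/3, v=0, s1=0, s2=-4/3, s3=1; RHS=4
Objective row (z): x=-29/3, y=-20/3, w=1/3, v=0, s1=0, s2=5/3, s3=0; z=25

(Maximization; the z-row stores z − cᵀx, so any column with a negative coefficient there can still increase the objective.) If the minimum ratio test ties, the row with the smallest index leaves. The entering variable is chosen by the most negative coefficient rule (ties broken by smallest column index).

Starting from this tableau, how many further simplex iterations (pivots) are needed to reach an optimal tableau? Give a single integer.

pivot: x in, s3 out → z = 291/7
pivot: w in, s1 out → z = 220/3
pivot: y in, v out → z = 262/3
No improving column remains; optimal.

3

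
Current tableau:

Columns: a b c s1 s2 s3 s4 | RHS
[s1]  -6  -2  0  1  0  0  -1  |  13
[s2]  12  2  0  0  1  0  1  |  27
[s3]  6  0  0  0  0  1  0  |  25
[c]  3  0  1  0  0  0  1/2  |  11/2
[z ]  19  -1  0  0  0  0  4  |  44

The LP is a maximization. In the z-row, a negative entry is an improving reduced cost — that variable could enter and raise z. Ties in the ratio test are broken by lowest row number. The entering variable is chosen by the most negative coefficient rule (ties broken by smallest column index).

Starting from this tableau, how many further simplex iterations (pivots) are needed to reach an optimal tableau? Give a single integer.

pivot: b in, s2 out → z = 115/2
No improving column remains; optimal.

1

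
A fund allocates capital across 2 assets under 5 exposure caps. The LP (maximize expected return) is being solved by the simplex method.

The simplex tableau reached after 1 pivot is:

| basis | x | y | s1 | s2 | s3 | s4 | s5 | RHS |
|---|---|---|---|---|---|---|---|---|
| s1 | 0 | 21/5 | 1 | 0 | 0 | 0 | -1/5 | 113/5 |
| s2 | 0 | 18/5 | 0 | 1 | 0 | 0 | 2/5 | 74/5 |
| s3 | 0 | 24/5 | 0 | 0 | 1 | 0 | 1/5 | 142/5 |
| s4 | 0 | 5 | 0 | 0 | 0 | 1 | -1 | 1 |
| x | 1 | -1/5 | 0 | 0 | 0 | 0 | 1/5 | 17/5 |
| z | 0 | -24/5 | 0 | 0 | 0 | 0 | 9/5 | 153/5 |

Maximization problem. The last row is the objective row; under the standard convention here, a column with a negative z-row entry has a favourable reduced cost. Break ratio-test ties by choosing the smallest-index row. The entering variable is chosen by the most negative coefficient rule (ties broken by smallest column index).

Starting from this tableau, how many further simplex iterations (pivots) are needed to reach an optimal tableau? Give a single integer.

pivot: y in, s4 out → z = 789/25
No improving column remains; optimal.

1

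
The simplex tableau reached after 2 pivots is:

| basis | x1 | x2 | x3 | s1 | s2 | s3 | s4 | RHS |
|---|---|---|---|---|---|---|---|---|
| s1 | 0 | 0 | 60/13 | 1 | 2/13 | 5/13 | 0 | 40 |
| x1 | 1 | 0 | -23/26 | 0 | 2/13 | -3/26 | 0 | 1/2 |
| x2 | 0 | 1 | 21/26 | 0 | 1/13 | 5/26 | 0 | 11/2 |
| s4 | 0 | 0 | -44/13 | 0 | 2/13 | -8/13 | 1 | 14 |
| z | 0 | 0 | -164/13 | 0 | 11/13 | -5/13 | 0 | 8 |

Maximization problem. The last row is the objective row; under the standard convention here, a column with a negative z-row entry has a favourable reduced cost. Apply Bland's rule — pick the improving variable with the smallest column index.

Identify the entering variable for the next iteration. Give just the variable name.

x3

Objective-row coefficients: x1: 0, x2: 0, x3: -164/13, s1: 0, s2: 11/13, s3: -5/13, s4: 0.
Improving columns: x3, s3. Bland's rule picks the smallest column index → x3.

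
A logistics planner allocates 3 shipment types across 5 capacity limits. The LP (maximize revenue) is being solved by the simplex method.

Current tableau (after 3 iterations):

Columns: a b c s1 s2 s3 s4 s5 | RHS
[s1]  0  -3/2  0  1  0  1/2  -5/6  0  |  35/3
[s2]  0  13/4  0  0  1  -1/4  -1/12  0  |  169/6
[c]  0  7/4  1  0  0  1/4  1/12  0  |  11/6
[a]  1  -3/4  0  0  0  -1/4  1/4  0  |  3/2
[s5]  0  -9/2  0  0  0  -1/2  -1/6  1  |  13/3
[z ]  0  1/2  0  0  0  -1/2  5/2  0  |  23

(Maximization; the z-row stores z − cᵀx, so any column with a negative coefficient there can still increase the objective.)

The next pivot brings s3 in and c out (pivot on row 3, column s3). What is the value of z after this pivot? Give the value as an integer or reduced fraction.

Minimum ratio for s3: (11/6)/(1/4) = 22/3.
z changes by −(z-row coeff of s3)·ratio = −(-1/2)·(22/3) = 11/3.
New z = 23 + (11/3) = 80/3.

80/3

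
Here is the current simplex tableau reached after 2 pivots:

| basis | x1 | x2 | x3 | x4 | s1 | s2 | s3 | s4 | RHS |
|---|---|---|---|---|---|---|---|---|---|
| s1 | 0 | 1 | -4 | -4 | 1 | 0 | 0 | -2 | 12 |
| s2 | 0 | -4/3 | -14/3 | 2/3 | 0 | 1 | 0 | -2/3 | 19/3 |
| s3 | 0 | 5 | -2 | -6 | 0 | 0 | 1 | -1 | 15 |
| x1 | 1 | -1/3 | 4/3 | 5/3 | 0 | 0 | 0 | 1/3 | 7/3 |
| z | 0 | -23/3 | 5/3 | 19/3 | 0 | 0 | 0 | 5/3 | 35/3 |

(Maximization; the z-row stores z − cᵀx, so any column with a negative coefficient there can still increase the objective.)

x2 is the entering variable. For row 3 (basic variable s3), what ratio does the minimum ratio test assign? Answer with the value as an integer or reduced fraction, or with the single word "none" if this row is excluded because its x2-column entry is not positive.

Ratio = RHS / (x2 entry) = 15 / 5 = 3.

3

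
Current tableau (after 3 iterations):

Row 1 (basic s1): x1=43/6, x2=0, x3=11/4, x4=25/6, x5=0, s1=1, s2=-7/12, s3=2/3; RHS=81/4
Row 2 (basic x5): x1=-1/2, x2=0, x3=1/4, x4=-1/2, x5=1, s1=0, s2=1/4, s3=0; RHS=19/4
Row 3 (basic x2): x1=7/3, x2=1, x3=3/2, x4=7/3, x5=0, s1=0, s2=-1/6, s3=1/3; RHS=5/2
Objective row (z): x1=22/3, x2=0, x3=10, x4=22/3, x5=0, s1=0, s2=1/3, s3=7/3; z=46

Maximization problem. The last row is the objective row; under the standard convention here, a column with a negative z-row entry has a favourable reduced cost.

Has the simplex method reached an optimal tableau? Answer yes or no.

No objective-row coefficient is strictly negative, so no entering variable exists; the tableau is optimal.

yes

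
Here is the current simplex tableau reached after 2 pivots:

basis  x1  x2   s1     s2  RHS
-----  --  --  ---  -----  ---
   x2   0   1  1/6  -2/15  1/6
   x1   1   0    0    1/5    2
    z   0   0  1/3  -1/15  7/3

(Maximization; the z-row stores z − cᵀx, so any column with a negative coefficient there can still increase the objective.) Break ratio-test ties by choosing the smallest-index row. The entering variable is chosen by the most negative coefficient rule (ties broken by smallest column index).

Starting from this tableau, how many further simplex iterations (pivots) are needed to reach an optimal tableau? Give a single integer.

pivot: s2 in, x1 out → z = 3
No improving column remains; optimal.

1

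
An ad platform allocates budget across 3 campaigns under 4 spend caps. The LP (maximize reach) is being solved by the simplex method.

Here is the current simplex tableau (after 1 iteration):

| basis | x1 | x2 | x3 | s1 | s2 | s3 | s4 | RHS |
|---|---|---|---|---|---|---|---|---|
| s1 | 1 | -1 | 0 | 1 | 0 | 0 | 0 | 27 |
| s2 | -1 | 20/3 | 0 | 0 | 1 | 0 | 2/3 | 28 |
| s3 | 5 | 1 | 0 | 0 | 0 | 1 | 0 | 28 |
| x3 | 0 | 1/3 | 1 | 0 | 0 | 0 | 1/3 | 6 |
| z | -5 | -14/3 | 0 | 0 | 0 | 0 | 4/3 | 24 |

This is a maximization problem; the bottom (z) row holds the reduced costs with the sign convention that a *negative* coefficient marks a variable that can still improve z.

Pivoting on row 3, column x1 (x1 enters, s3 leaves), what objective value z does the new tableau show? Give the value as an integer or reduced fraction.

Minimum ratio for x1: 28/5 = 28/5.
z changes by −(z-row coeff of x1)·ratio = −(-5)·(28/5) = 28.
New z = 24 + 28 = 52.

52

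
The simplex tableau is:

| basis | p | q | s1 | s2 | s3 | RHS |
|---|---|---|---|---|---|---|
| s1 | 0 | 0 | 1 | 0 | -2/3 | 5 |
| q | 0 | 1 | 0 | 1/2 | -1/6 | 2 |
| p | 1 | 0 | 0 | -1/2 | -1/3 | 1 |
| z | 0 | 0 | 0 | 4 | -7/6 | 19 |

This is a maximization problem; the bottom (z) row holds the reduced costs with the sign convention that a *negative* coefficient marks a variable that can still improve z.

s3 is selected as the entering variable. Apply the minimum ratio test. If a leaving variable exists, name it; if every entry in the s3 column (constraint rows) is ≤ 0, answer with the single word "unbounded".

s3-column entries: row 1: -2/3, row 2: -1/6, row 3: -1/3. All ≤ 0, so s3 can increase without bound; the LP is unbounded in this direction.

unbounded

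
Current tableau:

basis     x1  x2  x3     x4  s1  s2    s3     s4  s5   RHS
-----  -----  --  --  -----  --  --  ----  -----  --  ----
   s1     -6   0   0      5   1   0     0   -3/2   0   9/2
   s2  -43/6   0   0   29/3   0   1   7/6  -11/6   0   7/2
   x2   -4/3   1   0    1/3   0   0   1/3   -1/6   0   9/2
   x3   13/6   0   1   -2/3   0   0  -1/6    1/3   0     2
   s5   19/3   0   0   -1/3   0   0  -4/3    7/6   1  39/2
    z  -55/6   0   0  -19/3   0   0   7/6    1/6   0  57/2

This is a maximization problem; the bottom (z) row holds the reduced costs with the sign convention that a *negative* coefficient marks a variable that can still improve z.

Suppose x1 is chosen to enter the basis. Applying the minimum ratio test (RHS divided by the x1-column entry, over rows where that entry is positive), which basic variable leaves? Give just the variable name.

x3

Ratios: row 1 (s1): entry -6 ≤ 0, skip; row 2 (s2): entry -43/6 ≤ 0, skip; row 3 (x2): entry -4/3 ≤ 0, skip; row 4 (x3): 2/(13/6) = 12/13; row 5 (s5): (39/2)/(19/3) = 117/38.
Minimum ratio 12/13 is in the x3 row, so x3 leaves.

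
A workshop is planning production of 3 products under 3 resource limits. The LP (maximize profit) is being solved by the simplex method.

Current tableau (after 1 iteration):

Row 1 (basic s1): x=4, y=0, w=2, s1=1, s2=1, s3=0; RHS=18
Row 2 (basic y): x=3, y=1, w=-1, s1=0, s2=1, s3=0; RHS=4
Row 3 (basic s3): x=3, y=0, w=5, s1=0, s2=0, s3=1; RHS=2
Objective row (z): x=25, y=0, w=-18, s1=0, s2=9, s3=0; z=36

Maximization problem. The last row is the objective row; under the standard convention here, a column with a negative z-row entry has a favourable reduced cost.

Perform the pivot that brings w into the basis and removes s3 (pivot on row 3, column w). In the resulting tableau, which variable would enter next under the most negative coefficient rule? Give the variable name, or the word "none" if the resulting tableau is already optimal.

Pivot element 5. New z-row = old z-row − (-18)·(row 3/5).
Updated z-row coefficients: x: 179/5, y: 0, w: 0, s1: 0, s2: 9, s3: 18/5.
No coefficient is strictly negative; the tableau after this pivot is optimal.

none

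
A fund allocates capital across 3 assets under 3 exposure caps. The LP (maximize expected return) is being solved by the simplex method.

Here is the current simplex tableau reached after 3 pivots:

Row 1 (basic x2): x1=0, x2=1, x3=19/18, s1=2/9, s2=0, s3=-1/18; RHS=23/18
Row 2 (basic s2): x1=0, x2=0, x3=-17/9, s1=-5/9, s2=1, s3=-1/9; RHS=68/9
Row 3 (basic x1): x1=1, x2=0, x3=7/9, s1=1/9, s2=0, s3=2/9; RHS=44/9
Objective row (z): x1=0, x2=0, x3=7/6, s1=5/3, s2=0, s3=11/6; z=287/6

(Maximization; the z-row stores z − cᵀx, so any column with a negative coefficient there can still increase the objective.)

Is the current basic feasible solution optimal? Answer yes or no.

yes

No objective-row coefficient is strictly negative, so no entering variable exists; the tableau is optimal.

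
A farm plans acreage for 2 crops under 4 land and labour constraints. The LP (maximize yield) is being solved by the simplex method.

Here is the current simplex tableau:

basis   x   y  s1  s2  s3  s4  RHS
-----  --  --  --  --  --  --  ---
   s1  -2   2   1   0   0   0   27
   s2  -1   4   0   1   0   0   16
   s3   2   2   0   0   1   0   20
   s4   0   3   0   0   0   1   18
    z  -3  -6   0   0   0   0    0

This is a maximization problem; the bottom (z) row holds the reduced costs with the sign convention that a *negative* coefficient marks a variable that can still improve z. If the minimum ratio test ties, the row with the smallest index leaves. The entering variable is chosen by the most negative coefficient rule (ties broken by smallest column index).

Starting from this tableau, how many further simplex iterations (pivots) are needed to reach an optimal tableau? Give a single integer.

pivot: y in, s2 out → z = 24
pivot: x in, s3 out → z = 228/5
No improving column remains; optimal.

2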